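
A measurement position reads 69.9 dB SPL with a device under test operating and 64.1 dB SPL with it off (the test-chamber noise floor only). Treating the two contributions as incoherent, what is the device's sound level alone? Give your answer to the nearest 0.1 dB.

Subtract intensities: L_src = 10·log₁₀(10^(L_total/10) − 10^(L_bg/10)).
L_src = 10·log₁₀(10^(69.9/10) − 10^(64.1/10)) = 10·log₁₀(7202000) = 68.6 dB SPL.

68.6 dB SPL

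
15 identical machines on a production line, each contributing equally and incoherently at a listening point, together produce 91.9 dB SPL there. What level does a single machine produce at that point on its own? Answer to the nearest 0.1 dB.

80.1 dB SPL

15 equal incoherent sources add 10·log₁₀(15) = 11.76 dB over one source.
L_one = 91.9 − 11.76 = 80.1 dB SPL.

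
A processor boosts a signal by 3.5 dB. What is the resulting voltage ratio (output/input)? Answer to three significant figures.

1.50

Voltage ratio = 10^(dB/20).
10^(3.5/20) = 10^(0.1750) = 1.50.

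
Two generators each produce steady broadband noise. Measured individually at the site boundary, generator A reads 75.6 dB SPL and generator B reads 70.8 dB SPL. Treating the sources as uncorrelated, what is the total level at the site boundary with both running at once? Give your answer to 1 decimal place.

76.8 dB SPL

Uncorrelated sources add in intensity (power), not in dB.
L_total = 10·log₁₀(10^(75.6/10) + 10^(70.8/10)) = 10·log₁₀(48330000) = 76.8 dB SPL.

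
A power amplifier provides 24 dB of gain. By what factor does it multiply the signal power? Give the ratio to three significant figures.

Power ratio = 10^(dB/10).
10^(24/10) = 10^(2.400) = 251.

251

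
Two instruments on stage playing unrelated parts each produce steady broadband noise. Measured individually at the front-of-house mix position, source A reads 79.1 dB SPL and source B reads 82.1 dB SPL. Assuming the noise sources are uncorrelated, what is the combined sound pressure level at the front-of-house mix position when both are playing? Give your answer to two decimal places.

Uncorrelated sources add in intensity (power), not in dB.
L_total = 10·log₁₀(10^(79.1/10) + 10^(82.1/10)) = 10·log₁₀(243500000) = 83.86 dB SPL.

83.86 dB SPL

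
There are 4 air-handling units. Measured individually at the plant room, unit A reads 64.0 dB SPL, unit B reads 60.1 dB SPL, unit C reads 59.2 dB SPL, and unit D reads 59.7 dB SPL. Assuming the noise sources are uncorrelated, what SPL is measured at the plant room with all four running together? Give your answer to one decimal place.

67.2 dB SPL

Uncorrelated sources add in intensity (power), not in dB.
L_total = 10·log₁₀(10^(64.0/10) + 10^(60.1/10) + 10^(59.2/10) + 10^(59.7/10)) = 10·log₁₀(5300000) = 67.2 dB SPL.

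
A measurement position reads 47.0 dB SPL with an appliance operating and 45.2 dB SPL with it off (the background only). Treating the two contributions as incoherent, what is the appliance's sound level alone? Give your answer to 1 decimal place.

Subtract intensities: L_src = 10·log₁₀(10^(L_total/10) − 10^(L_bg/10)).
L_src = 10·log₁₀(10^(47.0/10) − 10^(45.2/10)) = 10·log₁₀(17010) = 42.3 dB SPL.

42.3 dB SPL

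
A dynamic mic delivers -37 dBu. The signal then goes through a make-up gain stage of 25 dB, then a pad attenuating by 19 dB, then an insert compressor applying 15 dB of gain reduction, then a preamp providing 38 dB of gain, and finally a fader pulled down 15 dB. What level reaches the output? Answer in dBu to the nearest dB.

-23 dBu

Cascaded gains and losses add directly in dB.
-37 + 25 − 19 − 15 + 38 − 15 = -23 dBu.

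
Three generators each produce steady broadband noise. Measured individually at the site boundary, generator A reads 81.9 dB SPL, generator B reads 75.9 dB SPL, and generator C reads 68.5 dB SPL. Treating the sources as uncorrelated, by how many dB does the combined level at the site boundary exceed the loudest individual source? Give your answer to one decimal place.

1.1 dB

Incoherent sources sum as intensities:
L_total = 10·log₁₀(10^(81.9/10) + 10^(75.9/10) + 10^(68.5/10)) = 83.03 dB SPL.
Excess over the loudest (81.9 dB): 83.03 − 81.9 = 1.1 dB.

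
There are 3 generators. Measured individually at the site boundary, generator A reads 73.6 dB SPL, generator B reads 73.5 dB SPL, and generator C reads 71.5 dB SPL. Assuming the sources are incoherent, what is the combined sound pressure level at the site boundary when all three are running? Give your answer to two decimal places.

77.74 dB SPL

Incoherent sources sum as intensities:
L_total = 10·log₁₀(10^(73.6/10) + 10^(73.5/10) + 10^(71.5/10)) = 10·log₁₀(59420000) = 77.74 dB SPL.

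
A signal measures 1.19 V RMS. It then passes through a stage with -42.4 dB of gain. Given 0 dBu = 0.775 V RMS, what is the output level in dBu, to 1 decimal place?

-38.7 dBu

Input level: 20·log₁₀(1.19/0.775) = 3.72 dBu.
Output: 3.72 − 42.4 = -38.7 dBu.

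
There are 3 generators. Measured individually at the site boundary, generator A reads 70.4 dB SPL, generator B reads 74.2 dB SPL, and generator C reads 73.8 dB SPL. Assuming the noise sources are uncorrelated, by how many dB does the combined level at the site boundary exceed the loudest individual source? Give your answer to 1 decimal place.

Uncorrelated sources add in intensity (power), not in dB.
L_total = 10·log₁₀(10^(70.4/10) + 10^(74.2/10) + 10^(73.8/10)) = 77.87 dB SPL.
Excess over the loudest (74.2 dB): 77.87 − 74.2 = 3.7 dB.

3.7 dB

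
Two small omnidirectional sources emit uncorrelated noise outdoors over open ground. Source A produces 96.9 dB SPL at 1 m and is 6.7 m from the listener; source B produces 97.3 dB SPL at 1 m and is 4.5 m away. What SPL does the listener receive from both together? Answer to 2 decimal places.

At the listener: L_A = 96.9 − 20·log₁₀(6.7) = 80.379 dB; L_B = 97.3 − 20·log₁₀(4.5) = 84.236 dB.
Combined: 10·log₁₀(10^(80.379/10)+10^(84.236/10)) = 85.73 dB SPL.

85.73 dB SPL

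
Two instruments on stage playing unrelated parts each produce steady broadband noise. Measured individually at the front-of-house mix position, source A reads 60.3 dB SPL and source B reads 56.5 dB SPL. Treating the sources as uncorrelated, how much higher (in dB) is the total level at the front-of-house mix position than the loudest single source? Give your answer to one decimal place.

Add the sources as powers (linear), then convert back to dB:
L_total = 10·log₁₀(10^(60.3/10) + 10^(56.5/10)) = 61.81 dB SPL.
Excess over the loudest (60.3 dB): 61.81 − 60.3 = 1.5 dB.

1.5 dB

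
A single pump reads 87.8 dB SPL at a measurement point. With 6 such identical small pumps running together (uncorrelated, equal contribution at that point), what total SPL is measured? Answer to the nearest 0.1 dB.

95.6 dB SPL

6 equal incoherent sources raise the level by 10·log₁₀(6) = 7.78 dB.
L_total = 87.8 + 7.78 = 95.6 dB SPL.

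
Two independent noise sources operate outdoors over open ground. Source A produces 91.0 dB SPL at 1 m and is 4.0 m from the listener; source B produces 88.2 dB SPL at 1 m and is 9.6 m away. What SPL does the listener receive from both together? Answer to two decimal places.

79.34 dB SPL

At the listener: L_A = 91.0 − 20·log₁₀(4.0) = 78.959 dB; L_B = 88.2 − 20·log₁₀(9.6) = 68.555 dB.
Combined: 10·log₁₀(10^(78.959/10)+10^(68.555/10)) = 79.34 dB SPL.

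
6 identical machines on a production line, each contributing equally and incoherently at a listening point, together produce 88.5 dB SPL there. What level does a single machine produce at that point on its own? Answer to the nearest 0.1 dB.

80.7 dB SPL

6 equal incoherent sources add 10·log₁₀(6) = 7.78 dB over one source.
L_one = 88.5 − 7.78 = 80.7 dB SPL.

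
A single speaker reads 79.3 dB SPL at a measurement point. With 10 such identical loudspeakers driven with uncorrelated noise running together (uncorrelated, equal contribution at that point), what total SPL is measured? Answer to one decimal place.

89.3 dB SPL

10 equal incoherent sources raise the level by 10·log₁₀(10) = 10.00 dB.
L_total = 79.3 + 10.00 = 89.3 dB SPL.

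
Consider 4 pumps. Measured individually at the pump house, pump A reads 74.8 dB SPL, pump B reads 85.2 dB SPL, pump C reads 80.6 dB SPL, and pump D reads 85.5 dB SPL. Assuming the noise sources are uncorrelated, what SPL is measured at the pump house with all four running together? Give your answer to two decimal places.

Add the sources as powers (linear), then convert back to dB:
L_total = 10·log₁₀(10^(74.8/10) + 10^(85.2/10) + 10^(80.6/10) + 10^(85.5/10)) = 10·log₁₀(831000000) = 89.20 dB SPL.

89.20 dB SPL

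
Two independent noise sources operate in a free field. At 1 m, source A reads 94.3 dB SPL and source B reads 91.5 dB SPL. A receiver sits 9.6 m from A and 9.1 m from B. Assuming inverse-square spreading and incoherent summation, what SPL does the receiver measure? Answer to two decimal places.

At the listener: L_A = 94.3 − 20·log₁₀(9.6) = 74.655 dB; L_B = 91.5 − 20·log₁₀(9.1) = 72.319 dB.
Combined: 10·log₁₀(10^(74.655/10)+10^(72.319/10)) = 76.65 dB SPL.

76.65 dB SPL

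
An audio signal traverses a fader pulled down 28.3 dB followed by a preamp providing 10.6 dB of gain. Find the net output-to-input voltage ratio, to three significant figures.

0.130

Net gain = (−28.3) + 10.6 = -17.7 dB.
Voltage ratio = 10^(-17.7/20) = 0.130.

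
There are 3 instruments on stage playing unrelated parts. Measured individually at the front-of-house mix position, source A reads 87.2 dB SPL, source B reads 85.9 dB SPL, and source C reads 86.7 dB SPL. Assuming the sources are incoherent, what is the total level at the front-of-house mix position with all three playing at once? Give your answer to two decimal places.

Uncorrelated sources add in intensity (power), not in dB.
L_total = 10·log₁₀(10^(87.2/10) + 10^(85.9/10) + 10^(86.7/10)) = 10·log₁₀(1382000000) = 91.40 dB SPL.

91.40 dB SPL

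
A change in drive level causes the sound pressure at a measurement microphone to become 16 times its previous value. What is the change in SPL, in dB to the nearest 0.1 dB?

SPL change from a pressure ratio uses the 20·log₁₀ form:
20·log₁₀(16) = 24.1 dB.

24.1 dB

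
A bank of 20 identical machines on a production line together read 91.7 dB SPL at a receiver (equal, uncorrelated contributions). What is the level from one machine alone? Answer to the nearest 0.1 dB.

20 equal incoherent sources add 10·log₁₀(20) = 13.01 dB over one source.
L_one = 91.7 − 13.01 = 78.7 dB SPL.

78.7 dB SPL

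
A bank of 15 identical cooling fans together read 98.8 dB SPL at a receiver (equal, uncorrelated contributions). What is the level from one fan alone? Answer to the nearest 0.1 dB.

87.0 dB SPL

15 equal incoherent sources add 10·log₁₀(15) = 11.76 dB over one source.
L_one = 98.8 − 11.76 = 87.0 dB SPL.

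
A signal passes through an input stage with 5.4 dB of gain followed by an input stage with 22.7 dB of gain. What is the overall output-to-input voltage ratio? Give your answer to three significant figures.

Net gain = 5.4 + 22.7 = 28.1 dB.
Voltage ratio = 10^(28.1/20) = 25.4.

25.4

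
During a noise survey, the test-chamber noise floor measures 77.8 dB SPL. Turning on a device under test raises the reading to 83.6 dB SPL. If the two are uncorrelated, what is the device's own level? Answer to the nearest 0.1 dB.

Remove the background by subtracting linear intensities:
L_src = 10·log₁₀(10^(83.6/10) − 10^(77.8/10)) = 10·log₁₀(168800000) = 82.3 dB SPL.

82.3 dB SPL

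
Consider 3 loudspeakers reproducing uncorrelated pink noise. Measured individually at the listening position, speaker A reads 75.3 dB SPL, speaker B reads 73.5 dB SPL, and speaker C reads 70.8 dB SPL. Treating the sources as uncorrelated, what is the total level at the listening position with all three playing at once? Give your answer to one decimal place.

78.3 dB SPL

Uncorrelated sources add in intensity (power), not in dB.
L_total = 10·log₁₀(10^(75.3/10) + 10^(73.5/10) + 10^(70.8/10)) = 10·log₁₀(68290000) = 78.3 dB SPL.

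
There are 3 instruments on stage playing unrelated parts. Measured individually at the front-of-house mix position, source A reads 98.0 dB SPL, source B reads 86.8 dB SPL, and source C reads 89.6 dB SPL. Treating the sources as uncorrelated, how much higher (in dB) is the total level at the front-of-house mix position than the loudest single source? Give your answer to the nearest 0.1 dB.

0.9 dB

Incoherent sources sum as intensities:
L_total = 10·log₁₀(10^(98.0/10) + 10^(86.8/10) + 10^(89.6/10)) = 98.87 dB SPL.
Excess over the loudest (98.0 dB): 98.87 − 98.0 = 0.9 dB.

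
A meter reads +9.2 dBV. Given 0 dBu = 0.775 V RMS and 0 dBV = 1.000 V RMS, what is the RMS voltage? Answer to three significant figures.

V = 1.000 V × 10^(+9.2/20).
= 1.000 × 2.884 = 2.88 V.

2.88 V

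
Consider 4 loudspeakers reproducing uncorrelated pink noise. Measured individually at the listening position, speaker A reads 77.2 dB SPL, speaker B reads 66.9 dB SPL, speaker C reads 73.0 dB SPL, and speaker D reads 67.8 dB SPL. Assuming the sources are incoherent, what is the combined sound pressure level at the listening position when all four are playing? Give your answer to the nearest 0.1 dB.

79.2 dB SPL

Incoherent sources sum as intensities:
L_total = 10·log₁₀(10^(77.2/10) + 10^(66.9/10) + 10^(73.0/10) + 10^(67.8/10)) = 10·log₁₀(83360000) = 79.2 dB SPL.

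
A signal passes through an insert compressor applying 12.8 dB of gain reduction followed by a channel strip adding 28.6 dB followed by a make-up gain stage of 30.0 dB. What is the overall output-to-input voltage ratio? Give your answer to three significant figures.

195

Net gain = (−12.8) + 28.6 + 30.0 = 45.8 dB.
Voltage ratio = 10^(45.8/20) = 195.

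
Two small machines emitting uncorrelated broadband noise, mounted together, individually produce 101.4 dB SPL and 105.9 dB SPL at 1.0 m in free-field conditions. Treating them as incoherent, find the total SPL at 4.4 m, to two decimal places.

Combined at 1.0 m: 10·log₁₀(10^(101.4/10)+10^(105.9/10)) = 107.219 dB SPL.
Then apply −20·log₁₀(4.4/1.0) = -12.869 dB → 94.35 dB SPL.

94.35 dB SPL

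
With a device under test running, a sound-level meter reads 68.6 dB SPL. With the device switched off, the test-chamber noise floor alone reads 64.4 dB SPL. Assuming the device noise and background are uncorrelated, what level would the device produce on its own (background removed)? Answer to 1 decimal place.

Remove the background by subtracting linear intensities:
L_src = 10·log₁₀(10^(68.6/10) − 10^(64.4/10)) = 10·log₁₀(4490000) = 66.5 dB SPL.

66.5 dB SPL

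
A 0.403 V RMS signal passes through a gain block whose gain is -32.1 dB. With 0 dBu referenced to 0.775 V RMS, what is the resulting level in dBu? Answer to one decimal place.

Input level: 20·log₁₀(0.403/0.775) = -5.68 dBu.
Output: -5.68 − 32.1 = -37.8 dBu.

-37.8 dBu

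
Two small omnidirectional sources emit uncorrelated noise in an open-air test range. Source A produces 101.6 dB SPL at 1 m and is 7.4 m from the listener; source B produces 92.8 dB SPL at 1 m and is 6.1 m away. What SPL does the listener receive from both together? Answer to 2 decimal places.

84.99 dB SPL

At the listener: L_A = 101.6 − 20·log₁₀(7.4) = 84.215 dB; L_B = 92.8 − 20·log₁₀(6.1) = 77.093 dB.
Combined: 10·log₁₀(10^(84.215/10)+10^(77.093/10)) = 84.99 dB SPL.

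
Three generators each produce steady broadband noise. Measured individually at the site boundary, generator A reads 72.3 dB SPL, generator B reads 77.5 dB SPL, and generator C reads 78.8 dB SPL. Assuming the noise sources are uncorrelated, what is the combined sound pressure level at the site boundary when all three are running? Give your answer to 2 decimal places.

Uncorrelated sources add in intensity (power), not in dB.
L_total = 10·log₁₀(10^(72.3/10) + 10^(77.5/10) + 10^(78.8/10)) = 10·log₁₀(149100000) = 81.73 dB SPL.

81.73 dB SPL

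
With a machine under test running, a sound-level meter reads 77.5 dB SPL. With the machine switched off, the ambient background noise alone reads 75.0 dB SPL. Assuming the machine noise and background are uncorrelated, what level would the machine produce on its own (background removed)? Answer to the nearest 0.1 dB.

Subtract intensities: L_src = 10·log₁₀(10^(L_total/10) − 10^(L_bg/10)).
L_src = 10·log₁₀(10^(77.5/10) − 10^(75.0/10)) = 10·log₁₀(24610000) = 73.9 dB SPL.

73.9 dB SPL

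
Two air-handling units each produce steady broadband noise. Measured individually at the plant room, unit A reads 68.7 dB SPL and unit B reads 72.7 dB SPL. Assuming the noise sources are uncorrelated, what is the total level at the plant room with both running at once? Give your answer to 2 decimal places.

74.16 dB SPL

Uncorrelated sources add in intensity (power), not in dB.
L_total = 10·log₁₀(10^(68.7/10) + 10^(72.7/10)) = 10·log₁₀(26030000) = 74.16 dB SPL.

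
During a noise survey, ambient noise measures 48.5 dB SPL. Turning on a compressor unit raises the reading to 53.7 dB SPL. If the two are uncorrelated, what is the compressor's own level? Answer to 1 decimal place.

Background correction is a power subtraction:
L_src = 10·log₁₀(10^(53.7/10) − 10^(48.5/10)) = 10·log₁₀(163600) = 52.1 dB SPL.

52.1 dB SPL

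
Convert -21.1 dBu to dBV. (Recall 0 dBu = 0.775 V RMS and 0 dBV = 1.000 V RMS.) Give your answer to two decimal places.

The offset between the scales is 20·log₁₀(0.775/1.000) = −2.214 dB.
So dBV = -21.1 − 2.214 = -23.31 dBV.

-23.31 dBV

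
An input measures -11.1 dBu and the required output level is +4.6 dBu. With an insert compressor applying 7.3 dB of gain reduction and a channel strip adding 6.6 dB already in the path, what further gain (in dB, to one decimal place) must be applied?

The required make-up gain is the shortfall in the dB sum.
G = +4.6 − (-11.1) + 7.3 − 6.6 = 16.4 dB.

16.4 dB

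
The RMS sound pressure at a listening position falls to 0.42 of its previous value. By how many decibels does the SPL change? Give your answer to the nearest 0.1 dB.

Sound pressure is an amplitude quantity: ΔL = 20·log₁₀(p₂/p₁).
20·log₁₀(0.42) = -7.5 dB.

-7.5 dB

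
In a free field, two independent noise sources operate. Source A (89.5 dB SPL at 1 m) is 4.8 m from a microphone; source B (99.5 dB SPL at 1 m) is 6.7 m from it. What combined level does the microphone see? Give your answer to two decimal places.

83.75 dB SPL

At the listener: L_A = 89.5 − 20·log₁₀(4.8) = 75.875 dB; L_B = 99.5 − 20·log₁₀(6.7) = 82.979 dB.
Combined: 10·log₁₀(10^(75.875/10)+10^(82.979/10)) = 83.75 dB SPL.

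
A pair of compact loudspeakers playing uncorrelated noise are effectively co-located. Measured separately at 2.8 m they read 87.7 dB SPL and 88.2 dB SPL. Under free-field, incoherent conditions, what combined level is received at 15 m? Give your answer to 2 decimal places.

76.39 dB SPL

Combined at 2.8 m: 10·log₁₀(10^(87.7/10)+10^(88.2/10)) = 90.967 dB SPL.
Then apply −20·log₁₀(15/2.8) = -14.579 dB → 76.39 dB SPL.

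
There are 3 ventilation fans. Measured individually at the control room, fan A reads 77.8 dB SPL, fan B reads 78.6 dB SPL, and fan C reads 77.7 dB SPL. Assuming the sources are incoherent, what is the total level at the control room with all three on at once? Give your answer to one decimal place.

Incoherent sources sum as intensities:
L_total = 10·log₁₀(10^(77.8/10) + 10^(78.6/10) + 10^(77.7/10)) = 10·log₁₀(191600000) = 82.8 dB SPL.

82.8 dB SPL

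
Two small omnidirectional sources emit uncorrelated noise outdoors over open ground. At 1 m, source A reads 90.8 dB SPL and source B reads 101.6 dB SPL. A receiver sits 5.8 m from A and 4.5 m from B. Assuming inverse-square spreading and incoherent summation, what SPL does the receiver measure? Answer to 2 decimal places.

88.75 dB SPL

At the listener: L_A = 90.8 − 20·log₁₀(5.8) = 75.531 dB; L_B = 101.6 − 20·log₁₀(4.5) = 88.536 dB.
Combined: 10·log₁₀(10^(75.531/10)+10^(88.536/10)) = 88.75 dB SPL.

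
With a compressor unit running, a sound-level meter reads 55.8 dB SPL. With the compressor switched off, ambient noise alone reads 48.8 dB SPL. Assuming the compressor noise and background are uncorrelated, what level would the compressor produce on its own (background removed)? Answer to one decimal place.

54.8 dB SPL

Background correction is a power subtraction:
L_src = 10·log₁₀(10^(55.8/10) − 10^(48.8/10)) = 10·log₁₀(304300) = 54.8 dB SPL.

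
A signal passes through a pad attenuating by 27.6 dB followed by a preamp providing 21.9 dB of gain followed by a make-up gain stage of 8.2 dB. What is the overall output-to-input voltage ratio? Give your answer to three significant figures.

Net gain = (−27.6) + 21.9 + 8.2 = 2.5 dB.
Voltage ratio = 10^(2.5/20) = 1.33.

1.33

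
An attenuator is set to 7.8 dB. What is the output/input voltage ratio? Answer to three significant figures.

Voltage ratio = 10^(dB/20).
10^(-7.8/20) = 10^(-0.3900) = 0.407.

0.407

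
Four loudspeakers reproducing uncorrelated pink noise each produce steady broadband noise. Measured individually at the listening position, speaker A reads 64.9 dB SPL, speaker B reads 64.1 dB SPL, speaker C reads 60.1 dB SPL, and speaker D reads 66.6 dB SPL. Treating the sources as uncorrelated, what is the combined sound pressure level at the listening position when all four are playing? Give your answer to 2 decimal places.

Incoherent sources sum as intensities:
L_total = 10·log₁₀(10^(64.9/10) + 10^(64.1/10) + 10^(60.1/10) + 10^(66.6/10)) = 10·log₁₀(11250000) = 70.51 dB SPL.

70.51 dB SPL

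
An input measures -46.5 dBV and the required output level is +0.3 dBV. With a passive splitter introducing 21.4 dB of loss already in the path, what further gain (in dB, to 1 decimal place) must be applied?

68.2 dB

The required make-up gain is the shortfall in the dB sum.
G = +0.3 − (-46.5) + 21.4 = 68.2 dB.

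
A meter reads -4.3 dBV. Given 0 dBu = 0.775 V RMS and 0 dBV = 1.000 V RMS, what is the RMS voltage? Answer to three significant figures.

0.610 V

V = 1.000 V × 10^(-4.3/20).
= 1.000 × 0.6095 = 0.610 V.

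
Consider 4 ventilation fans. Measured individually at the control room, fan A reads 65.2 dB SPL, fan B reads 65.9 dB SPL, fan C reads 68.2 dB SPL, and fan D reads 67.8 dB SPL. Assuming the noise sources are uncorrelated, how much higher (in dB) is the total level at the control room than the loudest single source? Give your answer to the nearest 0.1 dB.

4.8 dB

Uncorrelated sources add in intensity (power), not in dB.
L_total = 10·log₁₀(10^(65.2/10) + 10^(65.9/10) + 10^(68.2/10) + 10^(67.8/10)) = 72.97 dB SPL.
Excess over the loudest (68.2 dB): 72.97 − 68.2 = 4.8 dB.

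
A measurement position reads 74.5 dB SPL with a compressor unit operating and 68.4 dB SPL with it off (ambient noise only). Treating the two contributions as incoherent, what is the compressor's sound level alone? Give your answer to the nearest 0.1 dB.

Remove the background by subtracting linear intensities:
L_src = 10·log₁₀(10^(74.5/10) − 10^(68.4/10)) = 10·log₁₀(21270000) = 73.3 dB SPL.

73.3 dB SPL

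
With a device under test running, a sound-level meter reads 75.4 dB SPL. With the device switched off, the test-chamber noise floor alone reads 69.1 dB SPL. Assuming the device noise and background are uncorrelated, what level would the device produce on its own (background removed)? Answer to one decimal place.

74.2 dB SPL

Remove the background by subtracting linear intensities:
L_src = 10·log₁₀(10^(75.4/10) − 10^(69.1/10)) = 10·log₁₀(26550000) = 74.2 dB SPL.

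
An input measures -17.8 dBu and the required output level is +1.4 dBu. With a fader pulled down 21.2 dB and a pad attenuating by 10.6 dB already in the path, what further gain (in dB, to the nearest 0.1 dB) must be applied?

51.0 dB

The required make-up gain is the shortfall in the dB sum.
G = +1.4 − (-17.8) + 21.2 + 10.6 = 51.0 dB.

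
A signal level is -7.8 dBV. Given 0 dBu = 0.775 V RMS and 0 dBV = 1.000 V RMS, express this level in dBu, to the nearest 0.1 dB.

-5.6 dBu

The offset between the scales is 20·log₁₀(0.775/1.000) = −2.214 dB.
So dBu = -7.8 + 2.214 = -5.6 dBu.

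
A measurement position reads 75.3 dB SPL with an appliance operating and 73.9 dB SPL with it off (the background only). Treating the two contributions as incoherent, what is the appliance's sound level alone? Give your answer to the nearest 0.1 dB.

69.7 dB SPL

Subtract intensities: L_src = 10·log₁₀(10^(L_total/10) − 10^(L_bg/10)).
L_src = 10·log₁₀(10^(75.3/10) − 10^(73.9/10)) = 10·log₁₀(9337000) = 69.7 dB SPL.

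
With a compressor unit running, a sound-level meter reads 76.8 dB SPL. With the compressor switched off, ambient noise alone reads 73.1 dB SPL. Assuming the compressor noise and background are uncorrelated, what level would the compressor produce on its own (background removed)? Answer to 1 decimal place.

74.4 dB SPL

Subtract intensities: L_src = 10·log₁₀(10^(L_total/10) − 10^(L_bg/10)).
L_src = 10·log₁₀(10^(76.8/10) − 10^(73.1/10)) = 10·log₁₀(27450000) = 74.4 dB SPL.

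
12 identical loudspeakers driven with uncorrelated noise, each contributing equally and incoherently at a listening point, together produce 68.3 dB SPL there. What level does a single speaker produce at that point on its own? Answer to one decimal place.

57.5 dB SPL

12 equal incoherent sources add 10·log₁₀(12) = 10.79 dB over one source.
L_one = 68.3 − 10.79 = 57.5 dB SPL.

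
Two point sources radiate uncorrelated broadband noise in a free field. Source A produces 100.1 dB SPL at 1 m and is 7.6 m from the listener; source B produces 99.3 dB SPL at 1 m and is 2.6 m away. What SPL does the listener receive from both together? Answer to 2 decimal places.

91.57 dB SPL

At the listener: L_A = 100.1 − 20·log₁₀(7.6) = 82.484 dB; L_B = 99.3 − 20·log₁₀(2.6) = 91.001 dB.
Combined: 10·log₁₀(10^(82.484/10)+10^(91.001/10)) = 91.57 dB SPL.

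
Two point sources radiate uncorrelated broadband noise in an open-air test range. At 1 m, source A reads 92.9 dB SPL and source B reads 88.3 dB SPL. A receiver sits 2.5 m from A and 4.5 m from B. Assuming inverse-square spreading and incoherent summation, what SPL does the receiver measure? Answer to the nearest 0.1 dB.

85.4 dB SPL

At the listener: L_A = 92.9 − 20·log₁₀(2.5) = 84.94 dB; L_B = 88.3 − 20·log₁₀(4.5) = 75.24 dB.
Combined: 10·log₁₀(10^(84.94/10)+10^(75.24/10)) = 85.4 dB SPL.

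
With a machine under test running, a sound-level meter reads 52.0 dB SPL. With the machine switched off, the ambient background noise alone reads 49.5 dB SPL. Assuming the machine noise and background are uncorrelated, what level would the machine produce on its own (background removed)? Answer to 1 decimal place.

Remove the background by subtracting linear intensities:
L_src = 10·log₁₀(10^(52.0/10) − 10^(49.5/10)) = 10·log₁₀(69360) = 48.4 dB SPL.

48.4 dB SPL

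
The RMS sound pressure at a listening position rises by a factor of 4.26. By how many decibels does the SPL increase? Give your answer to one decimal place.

SPL change from a pressure ratio uses the 20·log₁₀ form:
20·log₁₀(4.26) = 12.6 dB.

12.6 dB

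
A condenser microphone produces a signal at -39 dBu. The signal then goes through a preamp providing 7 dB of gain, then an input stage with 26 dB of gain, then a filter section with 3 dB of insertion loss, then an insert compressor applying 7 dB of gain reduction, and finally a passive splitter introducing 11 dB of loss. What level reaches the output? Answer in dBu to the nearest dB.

Gain stages sum in dB:
-39 + 7 + 26 − 3 − 7 − 11 = -27 dBu.

-27 dBu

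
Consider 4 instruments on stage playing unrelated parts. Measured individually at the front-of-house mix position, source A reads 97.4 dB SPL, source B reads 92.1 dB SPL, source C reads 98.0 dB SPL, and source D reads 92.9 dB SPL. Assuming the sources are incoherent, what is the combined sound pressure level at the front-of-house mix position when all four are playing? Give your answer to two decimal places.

101.87 dB SPL

Add the sources as powers (linear), then convert back to dB:
L_total = 10·log₁₀(10^(97.4/10) + 10^(92.1/10) + 10^(98.0/10) + 10^(92.9/10)) = 10·log₁₀(15377000000) = 101.87 dB SPL.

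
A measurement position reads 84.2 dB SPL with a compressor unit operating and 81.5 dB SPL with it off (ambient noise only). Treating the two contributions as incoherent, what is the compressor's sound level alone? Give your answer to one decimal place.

Background correction is a power subtraction:
L_src = 10·log₁₀(10^(84.2/10) − 10^(81.5/10)) = 10·log₁₀(121800000) = 80.9 dB SPL.

80.9 dB SPL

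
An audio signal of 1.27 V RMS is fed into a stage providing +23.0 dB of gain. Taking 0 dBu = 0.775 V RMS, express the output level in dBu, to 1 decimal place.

+27.3 dBu

Input level: 20·log₁₀(1.27/0.775) = 4.29 dBu.
Output: 4.29 + 23.0 = +27.3 dBu.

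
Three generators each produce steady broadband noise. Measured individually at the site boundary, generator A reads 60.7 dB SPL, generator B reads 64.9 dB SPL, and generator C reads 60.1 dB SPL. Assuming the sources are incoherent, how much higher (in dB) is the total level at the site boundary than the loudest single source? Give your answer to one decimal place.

Uncorrelated sources add in intensity (power), not in dB.
L_total = 10·log₁₀(10^(60.7/10) + 10^(64.9/10) + 10^(60.1/10)) = 67.23 dB SPL.
Excess over the loudest (64.9 dB): 67.23 − 64.9 = 2.3 dB.

2.3 dB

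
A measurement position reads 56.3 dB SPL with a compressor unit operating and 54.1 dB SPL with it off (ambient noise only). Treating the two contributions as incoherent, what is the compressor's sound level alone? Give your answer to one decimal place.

Subtract intensities: L_src = 10·log₁₀(10^(L_total/10) − 10^(L_bg/10)).
L_src = 10·log₁₀(10^(56.3/10) − 10^(54.1/10)) = 10·log₁₀(169500) = 52.3 dB SPL.

52.3 dB SPL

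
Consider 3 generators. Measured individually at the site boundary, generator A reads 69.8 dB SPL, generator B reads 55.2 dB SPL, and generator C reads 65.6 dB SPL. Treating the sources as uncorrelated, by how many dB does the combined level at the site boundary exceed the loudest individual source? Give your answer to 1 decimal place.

1.5 dB

Add the sources as powers (linear), then convert back to dB:
L_total = 10·log₁₀(10^(69.8/10) + 10^(55.2/10) + 10^(65.6/10)) = 71.31 dB SPL.
Excess over the loudest (69.8 dB): 71.31 − 69.8 = 1.5 dB.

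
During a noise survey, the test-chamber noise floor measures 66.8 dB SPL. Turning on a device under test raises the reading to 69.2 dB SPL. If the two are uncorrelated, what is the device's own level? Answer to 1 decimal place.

Background correction is a power subtraction:
L_src = 10·log₁₀(10^(69.2/10) − 10^(66.8/10)) = 10·log₁₀(3531000) = 65.5 dB SPL.

65.5 dB SPL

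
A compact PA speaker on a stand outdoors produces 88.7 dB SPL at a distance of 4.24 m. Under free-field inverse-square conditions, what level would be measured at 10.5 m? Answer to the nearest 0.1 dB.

Inverse-square spreading gives ΔL = −20·log₁₀(d₂/d₁).
ΔL = −20·log₁₀(10.5/4.24) = -7.88 dB, so L₂ = 88.7 + (-7.88) = 80.8 dB SPL.

80.8 dB SPL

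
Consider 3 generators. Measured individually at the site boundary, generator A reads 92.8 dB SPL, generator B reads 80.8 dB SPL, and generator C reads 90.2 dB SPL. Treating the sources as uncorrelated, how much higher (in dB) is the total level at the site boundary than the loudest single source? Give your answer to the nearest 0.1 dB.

2.1 dB

Uncorrelated sources add in intensity (power), not in dB.
L_total = 10·log₁₀(10^(92.8/10) + 10^(80.8/10) + 10^(90.2/10)) = 94.88 dB SPL.
Excess over the loudest (92.8 dB): 94.88 − 92.8 = 2.1 dB.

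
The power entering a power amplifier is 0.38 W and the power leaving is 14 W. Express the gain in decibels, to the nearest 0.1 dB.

15.7 dB

For a power ratio, dB = 10·log₁₀(P₂/P₁).
10·log₁₀(14/0.38) = 10·log₁₀(36.84) = 15.7 dB.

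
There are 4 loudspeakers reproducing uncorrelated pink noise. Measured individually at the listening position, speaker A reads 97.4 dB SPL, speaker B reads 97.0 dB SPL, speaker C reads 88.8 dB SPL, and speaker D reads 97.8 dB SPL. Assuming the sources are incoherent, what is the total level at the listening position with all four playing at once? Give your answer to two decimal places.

Uncorrelated sources add in intensity (power), not in dB.
L_total = 10·log₁₀(10^(97.4/10) + 10^(97.0/10) + 10^(88.8/10) + 10^(97.8/10)) = 10·log₁₀(17291000000) = 102.38 dB SPL.

102.38 dB SPL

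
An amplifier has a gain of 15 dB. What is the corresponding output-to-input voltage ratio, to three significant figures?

Voltage ratio = 10^(dB/20).
10^(15/20) = 10^(0.7500) = 5.62.

5.62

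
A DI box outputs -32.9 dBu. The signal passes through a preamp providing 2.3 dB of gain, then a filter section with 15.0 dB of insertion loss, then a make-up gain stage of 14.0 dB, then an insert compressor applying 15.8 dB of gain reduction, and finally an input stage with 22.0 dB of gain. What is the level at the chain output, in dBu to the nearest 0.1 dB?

Cascaded gains and losses add directly in dB.
-32.9 + 2.3 − 15.0 + 14.0 − 15.8 + 22.0 = -25.4 dBu.

-25.4 dBu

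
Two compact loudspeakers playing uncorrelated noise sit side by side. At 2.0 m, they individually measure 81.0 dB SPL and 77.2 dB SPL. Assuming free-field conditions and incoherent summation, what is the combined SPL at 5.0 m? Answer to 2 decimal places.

74.55 dB SPL

Combined at 2.0 m: 10·log₁₀(10^(81.0/10)+10^(77.2/10)) = 82.513 dB SPL.
Then apply −20·log₁₀(5.0/2.0) = -7.959 dB → 74.55 dB SPL.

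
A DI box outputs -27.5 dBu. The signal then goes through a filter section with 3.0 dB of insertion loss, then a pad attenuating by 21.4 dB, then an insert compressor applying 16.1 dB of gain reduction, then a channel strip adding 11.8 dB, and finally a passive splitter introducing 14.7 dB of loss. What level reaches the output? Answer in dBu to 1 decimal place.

Cascaded gains and losses add directly in dB.
-27.5 − 3.0 − 21.4 − 16.1 + 11.8 − 14.7 = -70.9 dBu.

-70.9 dBu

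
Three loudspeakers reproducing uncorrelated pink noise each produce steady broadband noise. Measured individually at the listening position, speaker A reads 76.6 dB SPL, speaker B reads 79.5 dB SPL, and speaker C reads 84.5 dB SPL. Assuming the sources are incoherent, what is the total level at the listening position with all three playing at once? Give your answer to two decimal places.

86.20 dB SPL

Incoherent sources sum as intensities:
L_total = 10·log₁₀(10^(76.6/10) + 10^(79.5/10) + 10^(84.5/10)) = 10·log₁₀(416700000) = 86.20 dB SPL.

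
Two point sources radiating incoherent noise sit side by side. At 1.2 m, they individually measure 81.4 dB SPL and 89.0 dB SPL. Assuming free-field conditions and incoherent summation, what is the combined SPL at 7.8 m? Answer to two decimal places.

Combined at 1.2 m: 10·log₁₀(10^(81.4/10)+10^(89.0/10)) = 89.696 dB SPL.
Then apply −20·log₁₀(7.8/1.2) = -16.258 dB → 73.44 dB SPL.

73.44 dB SPL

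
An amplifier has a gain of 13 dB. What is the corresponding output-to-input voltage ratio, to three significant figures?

Voltage ratio = 10^(dB/20).
10^(13/20) = 10^(0.6500) = 4.47.

4.47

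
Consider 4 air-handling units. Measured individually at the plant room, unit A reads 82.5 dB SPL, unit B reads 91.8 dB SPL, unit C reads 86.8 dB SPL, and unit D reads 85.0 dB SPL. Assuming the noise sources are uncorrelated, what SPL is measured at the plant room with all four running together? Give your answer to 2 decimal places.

Add the sources as powers (linear), then convert back to dB:
L_total = 10·log₁₀(10^(82.5/10) + 10^(91.8/10) + 10^(86.8/10) + 10^(85.0/10)) = 10·log₁₀(2486000000) = 93.96 dB SPL.

93.96 dB SPL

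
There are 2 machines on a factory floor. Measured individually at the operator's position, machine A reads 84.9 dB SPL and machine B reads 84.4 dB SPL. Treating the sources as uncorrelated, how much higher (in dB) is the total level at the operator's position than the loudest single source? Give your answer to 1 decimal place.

2.8 dB

Add the sources as powers (linear), then convert back to dB:
L_total = 10·log₁₀(10^(84.9/10) + 10^(84.4/10)) = 87.67 dB SPL.
Excess over the loudest (84.9 dB): 87.67 − 84.9 = 2.8 dB.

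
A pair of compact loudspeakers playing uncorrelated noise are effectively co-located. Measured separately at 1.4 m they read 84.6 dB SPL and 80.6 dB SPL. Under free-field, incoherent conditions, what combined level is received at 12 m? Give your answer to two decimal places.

Combined at 1.4 m: 10·log₁₀(10^(84.6/10)+10^(80.6/10)) = 86.055 dB SPL.
Then apply −20·log₁₀(12/1.4) = -18.661 dB → 67.39 dB SPL.

67.39 dB SPL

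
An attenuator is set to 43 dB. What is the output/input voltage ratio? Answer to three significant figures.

0.00708

Voltage ratio = 10^(dB/20).
10^(-43/20) = 10^(-2.150) = 0.00708.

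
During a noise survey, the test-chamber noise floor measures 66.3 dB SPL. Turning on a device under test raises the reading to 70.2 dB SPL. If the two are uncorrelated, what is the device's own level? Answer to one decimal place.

67.9 dB SPL

Subtract intensities: L_src = 10·log₁₀(10^(L_total/10) − 10^(L_bg/10)).
L_src = 10·log₁₀(10^(70.2/10) − 10^(66.3/10)) = 10·log₁₀(6205000) = 67.9 dB SPL.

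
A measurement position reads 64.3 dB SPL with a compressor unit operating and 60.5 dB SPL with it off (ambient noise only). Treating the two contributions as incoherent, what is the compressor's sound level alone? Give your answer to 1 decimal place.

Remove the background by subtracting linear intensities:
L_src = 10·log₁₀(10^(64.3/10) − 10^(60.5/10)) = 10·log₁₀(1570000) = 62.0 dB SPL.

62.0 dB SPL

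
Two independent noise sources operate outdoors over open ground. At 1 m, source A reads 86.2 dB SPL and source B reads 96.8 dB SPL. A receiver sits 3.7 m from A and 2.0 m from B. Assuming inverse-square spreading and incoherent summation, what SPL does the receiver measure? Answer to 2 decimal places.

90.89 dB SPL

At the listener: L_A = 86.2 − 20·log₁₀(3.7) = 74.836 dB; L_B = 96.8 − 20·log₁₀(2.0) = 90.779 dB.
Combined: 10·log₁₀(10^(74.836/10)+10^(90.779/10)) = 90.89 dB SPL.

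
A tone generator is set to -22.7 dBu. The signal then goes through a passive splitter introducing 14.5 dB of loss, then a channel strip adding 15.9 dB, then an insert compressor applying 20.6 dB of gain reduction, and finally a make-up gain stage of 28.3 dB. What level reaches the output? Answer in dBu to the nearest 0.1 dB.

Cascaded gains and losses add directly in dB.
-22.7 − 14.5 + 15.9 − 20.6 + 28.3 = -13.6 dBu.

-13.6 dBu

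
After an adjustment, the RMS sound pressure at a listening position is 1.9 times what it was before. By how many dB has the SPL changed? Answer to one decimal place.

5.6 dB

Sound pressure is an amplitude quantity: ΔL = 20·log₁₀(p₂/p₁).
20·log₁₀(1.9) = 5.6 dB.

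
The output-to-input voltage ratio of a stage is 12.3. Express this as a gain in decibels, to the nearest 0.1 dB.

21.8 dB

For a voltage ratio, dB = 20·log₁₀(V₂/V₁).
20·log₁₀(12.3) = 21.8 dB.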